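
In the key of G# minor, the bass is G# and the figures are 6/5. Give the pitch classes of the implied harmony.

The written figures 6/5 are shorthand for 6/5/3: the 3 is implied.
A third above G# in this key is B.
A fifth above G# in this key is D#.
A sixth above G# in this key is E.
Together with the bass G#, this spells E major seventh in first inversion.

G#, B, D#, E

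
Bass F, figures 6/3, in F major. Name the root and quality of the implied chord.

The figures 6/3 indicate a triad in first inversion.
In first inversion the root lies a sixth above the bass: a sixth above F in F major is D.
The chord tones are F, A, D, giving D minor.

D minor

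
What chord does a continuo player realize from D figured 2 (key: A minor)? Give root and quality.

E minor seventh

The figures 2 indicate a seventh chord in third inversion.
In third inversion the root lies a second above the bass: a second above D in A minor is E.
The chord tones are D, E, G, B, giving E minor seventh.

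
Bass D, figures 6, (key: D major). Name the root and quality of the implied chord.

The figures 6 indicate a triad in first inversion.
In first inversion the root lies a sixth above the bass: a sixth above D in D major is B.
The chord tones are D, F#, B, giving B minor.

B minor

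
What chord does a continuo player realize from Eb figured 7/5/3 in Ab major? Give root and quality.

Eb dominant seventh

The figures 7/5/3 indicate a seventh chord in root position.
In root position the bass is the root, so the root is Eb.
The chord tones are Eb, G, Bb, Db, giving Eb dominant seventh.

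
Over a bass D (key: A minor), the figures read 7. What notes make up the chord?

The written figures 7 are shorthand for 7/5/3: the 5/3 are implied.
A third above D in this key is F.
A fifth above D in this key is A.
A seventh above D in this key is C.
Together with the bass D, this spells D minor seventh in root position.

D, F, A, C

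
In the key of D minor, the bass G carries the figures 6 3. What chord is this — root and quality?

The figures 6 3 indicate a triad in first inversion.
In first inversion the root lies a sixth above the bass: a sixth above G in D minor is E.
The chord tones are G, Bb, E, giving E diminished.

E diminished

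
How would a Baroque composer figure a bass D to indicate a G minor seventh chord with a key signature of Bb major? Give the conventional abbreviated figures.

D is the fifth of G minor seventh, so the chord is in second inversion.
A seventh chord in second inversion is figured 6/4/3, conventionally abbreviated 4/3.

4/3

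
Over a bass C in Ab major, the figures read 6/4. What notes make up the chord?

A fourth above C in this key is F.
A sixth above C in this key is Ab.
Together with the bass C, this spells F minor in second inversion.

C, F, Ab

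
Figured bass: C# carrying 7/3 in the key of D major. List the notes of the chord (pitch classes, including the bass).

The written figures 7/3 are shorthand for 7/5/3: the 5 is implied.
A third above C# in this key is E.
A fifth above C# in this key is G.
A seventh above C# in this key is B.
Together with the bass C#, this spells C# half-diminished seventh in root position.

C#, E, G, B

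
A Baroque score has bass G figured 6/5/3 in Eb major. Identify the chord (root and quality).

Eb major seventh

The figures 6/5/3 indicate a seventh chord in first inversion.
In first inversion the root lies a sixth above the bass: a sixth above G in Eb major is Eb.
The chord tones are G, Bb, D, Eb, giving Eb major seventh.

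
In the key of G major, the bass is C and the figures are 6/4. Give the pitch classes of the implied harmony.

C, F#, A

A fourth above C in this key is F#.
A sixth above C in this key is A.
Together with the bass C, this spells F# diminished in second inversion.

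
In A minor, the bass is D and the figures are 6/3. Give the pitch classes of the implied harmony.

A third above D in this key is F.
A sixth above D in this key is B.
Together with the bass D, this spells B diminished in first inversion.

D, F, B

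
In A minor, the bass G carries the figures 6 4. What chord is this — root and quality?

C major

The figures 6 4 indicate a triad in second inversion.
In second inversion the root lies a fourth above the bass: a fourth above G in A minor is C.
The chord tones are G, C, E, giving C major.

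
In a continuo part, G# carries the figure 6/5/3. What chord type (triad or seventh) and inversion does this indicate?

Intervals of 6/5/3 above the bass form a seventh chord; the bass is the third, so this is first inversion.

seventh chord, first inversion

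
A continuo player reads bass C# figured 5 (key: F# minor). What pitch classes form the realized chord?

C#, E, G#

The written figures 5 are shorthand for 5/3: the 3 is implied.
A third above C# in this key is E.
A fifth above C# in this key is G#.
Together with the bass C#, this spells C# minor in root position.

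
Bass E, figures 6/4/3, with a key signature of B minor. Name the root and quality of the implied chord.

A dominant seventh

The figures 6/4/3 indicate a seventh chord in second inversion.
In second inversion the root lies a fourth above the bass: a fourth above E in B minor is A.
The chord tones are E, G, A, C#, giving A dominant seventh.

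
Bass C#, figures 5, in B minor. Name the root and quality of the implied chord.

C# diminished

The figures 5 indicate a triad in root position.
In root position the bass is the root, so the root is C#.
The chord tones are C#, E, G, giving C# diminished.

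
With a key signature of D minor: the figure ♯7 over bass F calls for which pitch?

E#

Counting 6 letter steps above F lands on E; in D minor, that letter is E.
The #7 figure raises it a semitone, giving E#.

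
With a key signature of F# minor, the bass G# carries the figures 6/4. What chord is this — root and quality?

C# minor

The figures 6/4 indicate a triad in second inversion.
In second inversion the root lies a fourth above the bass: a fourth above G# in F# minor is C#.
The chord tones are G#, C#, E, giving C# minor.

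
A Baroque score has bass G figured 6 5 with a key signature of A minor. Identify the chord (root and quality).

E minor seventh

The figures 6 5 indicate a seventh chord in first inversion.
In first inversion the root lies a sixth above the bass: a sixth above G in A minor is E.
The chord tones are G, B, D, E, giving E minor seventh.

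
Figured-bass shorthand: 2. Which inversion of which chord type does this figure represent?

seventh chord, third inversion

2 is shorthand for 6/4/2.
Intervals of 6/4/2 above the bass form a seventh chord; the bass is the seventh, so this is third inversion.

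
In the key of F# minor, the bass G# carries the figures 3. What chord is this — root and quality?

The figures 3 indicate a triad in root position.
In root position the bass is the root, so the root is G#.
The chord tones are G#, B, D, giving G# diminished.

G# diminished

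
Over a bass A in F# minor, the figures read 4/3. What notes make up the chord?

The written figures 4/3 are shorthand for 6/4/3: the 6 is implied.
A third above A in this key is C#.
A fourth above A in this key is D.
A sixth above A in this key is F#.
Together with the bass A, this spells D major seventh in second inversion.

A, C#, D, F#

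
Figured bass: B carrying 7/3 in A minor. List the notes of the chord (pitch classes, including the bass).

B, D, F, A

The written figures 7/3 are shorthand for 7/5/3: the 5 is implied.
A third above B in this key is D.
A fifth above B in this key is F.
A seventh above B in this key is A.
Together with the bass B, this spells B half-diminished seventh in root position.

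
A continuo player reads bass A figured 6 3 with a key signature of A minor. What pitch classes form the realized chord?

A third above A in this key is C.
A sixth above A in this key is F.
Together with the bass A, this spells F major in first inversion.

A, C, F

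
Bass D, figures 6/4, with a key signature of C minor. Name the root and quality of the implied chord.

The figures 6/4 indicate a triad in second inversion.
In second inversion the root lies a fourth above the bass: a fourth above D in C minor is G.
The chord tones are D, G, Bb, giving G minor.

G minor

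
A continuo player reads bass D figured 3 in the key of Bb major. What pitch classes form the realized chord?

The written figures 3 are shorthand for 5/3: the 5 is implied.
A third above D in this key is F.
A fifth above D in this key is A.
Together with the bass D, this spells D minor in root position.

D, F, A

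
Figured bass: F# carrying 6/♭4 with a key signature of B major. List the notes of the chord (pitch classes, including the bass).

F#, Bb, D#

A fourth above F# in this key is B, lowered to Bb by the flat.
A sixth above F# in this key is D#.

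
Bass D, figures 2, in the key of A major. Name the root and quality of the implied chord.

The figures 2 indicate a seventh chord in third inversion.
In third inversion the root lies a second above the bass: a second above D in A major is E.
The chord tones are D, E, G#, B, giving E dominant seventh.

E dominant seventh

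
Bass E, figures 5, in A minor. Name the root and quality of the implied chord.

E minor

The figures 5 indicate a triad in root position.
In root position the bass is the root, so the root is E.
The chord tones are E, G, B, giving E minor.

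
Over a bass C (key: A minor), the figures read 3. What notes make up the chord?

The written figures 3 are shorthand for 5/3: the 5 is implied.
A third above C in this key is E.
A fifth above C in this key is G.
Together with the bass C, this spells C major in root position.

C, E, G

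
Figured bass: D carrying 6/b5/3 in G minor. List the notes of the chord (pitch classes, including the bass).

D, F, Ab, Bb

A third above D in this key is F.
A fifth above D in this key is A, lowered to Ab by the flat.
A sixth above D in this key is Bb.
Together with the bass D, this spells Bb dominant seventh in first inversion.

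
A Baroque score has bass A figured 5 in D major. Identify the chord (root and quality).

The figures 5 indicate a triad in root position.
In root position the bass is the root, so the root is A.
The chord tones are A, C#, E, giving A major.

A major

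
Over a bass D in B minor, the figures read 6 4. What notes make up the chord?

A fourth above D in this key is G.
A sixth above D in this key is B.
Together with the bass D, this spells G major in second inversion.

D, G, B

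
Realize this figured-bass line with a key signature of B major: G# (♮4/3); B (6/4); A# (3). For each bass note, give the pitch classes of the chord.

G# (6/♮4/3): G#, B, C, E.
B (6/4): B, E, G#.
A# (5/3): A#, C#, E.

G#, B, C, E | B, E, G# | A#, C#, E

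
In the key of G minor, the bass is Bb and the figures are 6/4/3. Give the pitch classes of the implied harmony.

Bb, D, Eb, G

A third above Bb in this key is D.
A fourth above Bb in this key is Eb.
A sixth above Bb in this key is G.
Together with the bass Bb, this spells Eb major seventh in second inversion.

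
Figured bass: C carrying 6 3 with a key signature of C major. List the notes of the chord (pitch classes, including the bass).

C, E, A

A third above C in this key is E.
A sixth above C in this key is A.
Together with the bass C, this spells A minor in first inversion.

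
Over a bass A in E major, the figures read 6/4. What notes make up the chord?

A fourth above A in this key is D#.
A sixth above A in this key is F#.
Together with the bass A, this spells D# diminished in second inversion.

A, D#, F#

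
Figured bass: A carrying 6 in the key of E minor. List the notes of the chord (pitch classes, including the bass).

The written figures 6 are shorthand for 6/3: the 3 is implied.
A third above A in this key is C.
A sixth above A in this key is F#.
Together with the bass A, this spells F# diminished in first inversion.

A, C, F#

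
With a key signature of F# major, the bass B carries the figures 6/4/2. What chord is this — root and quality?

The figures 6/4/2 indicate a seventh chord in third inversion.
In third inversion the root lies a second above the bass: a second above B in F# major is C#.
The chord tones are B, C#, E#, G#, giving C# dominant seventh.

C# dominant seventh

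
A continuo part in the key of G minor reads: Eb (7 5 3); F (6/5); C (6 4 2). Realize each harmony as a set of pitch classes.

Eb, G, Bb, D | F, A, C, D | C, D, F, A

Eb (7/5/3): Eb, G, Bb, D.
F (6/5/3): F, A, C, D.
C (6/4/2): C, D, F, A.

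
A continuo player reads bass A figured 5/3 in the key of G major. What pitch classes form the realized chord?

A, C, E

A third above A in this key is C.
A fifth above A in this key is E.
Together with the bass A, this spells A minor in root position.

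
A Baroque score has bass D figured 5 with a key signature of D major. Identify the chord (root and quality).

The figures 5 indicate a triad in root position.
In root position the bass is the root, so the root is D.
The chord tones are D, F#, A, giving D major.

D major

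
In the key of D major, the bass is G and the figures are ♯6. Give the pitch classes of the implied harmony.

The written figures ♯6 are shorthand for 6/3: the 3 is implied.
A third above G in this key is B.
A sixth above G in this key is E, raised to E# by the sharp.

G, B, E#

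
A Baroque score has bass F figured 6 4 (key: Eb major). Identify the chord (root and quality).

Bb major

The figures 6 4 indicate a triad in second inversion.
In second inversion the root lies a fourth above the bass: a fourth above F in Eb major is Bb.
The chord tones are F, Bb, D, giving Bb major.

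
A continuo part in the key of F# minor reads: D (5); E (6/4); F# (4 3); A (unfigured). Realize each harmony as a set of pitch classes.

D (5/3): D, F#, A.
E (6/4): E, A, C#.
F# (6/4/3): F#, A, B, D.
A (5/3): A, C#, E.

D, F#, A | E, A, C# | F#, A, B, D | A, C#, E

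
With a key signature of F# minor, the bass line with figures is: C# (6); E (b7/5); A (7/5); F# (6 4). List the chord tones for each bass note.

C#, E, A | E, G#, B, Db | A, C#, E, G# | F#, B, D

C# (6/3): C#, E, A.
E (b7/5/3): E, G#, B, Db.
A (7/5/3): A, C#, E, G#.
F# (6/4): F#, B, D.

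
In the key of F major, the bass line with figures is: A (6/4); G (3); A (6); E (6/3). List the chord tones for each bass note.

A, D, F | G, Bb, D | A, C, F | E, G, C

A (6/4): A, D, F.
G (5/3): G, Bb, D.
A (6/3): A, C, F.
E (6/3): E, G, C.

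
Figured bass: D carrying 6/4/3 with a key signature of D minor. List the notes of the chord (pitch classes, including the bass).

A third above D in this key is F.
A fourth above D in this key is G.
A sixth above D in this key is Bb.
Together with the bass D, this spells G minor seventh in second inversion.

D, F, G, Bb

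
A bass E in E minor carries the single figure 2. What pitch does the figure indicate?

F#

Counting 1 letter step above E lands on F; in E minor, that letter is F#.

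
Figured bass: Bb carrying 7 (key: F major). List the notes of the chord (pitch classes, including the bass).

Bb, D, F, A

The written figures 7 are shorthand for 7/5/3: the 5/3 are implied.
A third above Bb in this key is D.
A fifth above Bb in this key is F.
A seventh above Bb in this key is A.
Together with the bass Bb, this spells Bb major seventh in root position.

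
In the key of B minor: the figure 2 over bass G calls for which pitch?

Counting 1 letter step above G lands on A; in B minor, that letter is A.

A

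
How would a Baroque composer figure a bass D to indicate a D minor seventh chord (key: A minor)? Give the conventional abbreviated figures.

7

D is the root of D minor seventh, so the chord is in root position.
A seventh chord in root position is figured 7/5/3, conventionally abbreviated 7.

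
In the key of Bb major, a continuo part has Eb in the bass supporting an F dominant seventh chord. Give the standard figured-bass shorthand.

4/2

Eb is the seventh of F dominant seventh, so the chord is in third inversion.
A seventh chord in third inversion is figured 6/4/2, conventionally abbreviated 4/2.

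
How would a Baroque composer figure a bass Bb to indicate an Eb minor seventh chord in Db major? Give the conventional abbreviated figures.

4/3

Bb is the fifth of Eb minor seventh, so the chord is in second inversion.
A seventh chord in second inversion is figured 6/4/3, conventionally abbreviated 4/3.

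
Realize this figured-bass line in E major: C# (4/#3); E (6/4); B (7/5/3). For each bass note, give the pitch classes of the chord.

C# (6/4/#3): C#, E#, F#, A.
E (6/4): E, A, C#.
B (7/5/3): B, D#, F#, A.

C#, E#, F#, A | E, A, C# | B, D#, F#, A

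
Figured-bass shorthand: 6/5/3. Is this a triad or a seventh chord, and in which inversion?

Intervals of 6/5/3 above the bass form a seventh chord; the bass is the third, so this is first inversion.

seventh chord, first inversion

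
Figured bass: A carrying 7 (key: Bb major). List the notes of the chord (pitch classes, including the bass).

The written figures 7 are shorthand for 7/5/3: the 5/3 are implied.
A third above A in this key is C.
A fifth above A in this key is Eb.
A seventh above A in this key is G.
Together with the bass A, this spells A half-diminished seventh in root position.

A, C, Eb, G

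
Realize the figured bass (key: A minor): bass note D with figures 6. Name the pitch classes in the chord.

The written figures 6 are shorthand for 6/3: the 3 is implied.
A third above D in this key is F.
A sixth above D in this key is B.
Together with the bass D, this spells B diminished in first inversion.

D, F, B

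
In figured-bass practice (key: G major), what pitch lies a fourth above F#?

Counting 3 letter steps above F# lands on B; in G major, that letter is B.

B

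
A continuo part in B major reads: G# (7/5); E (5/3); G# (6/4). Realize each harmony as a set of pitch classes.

G# (7/5/3): G#, B, D#, F#.
E (5/3): E, G#, B.
G# (6/4): G#, C#, E.

G#, B, D#, F# | E, G#, B | G#, C#, E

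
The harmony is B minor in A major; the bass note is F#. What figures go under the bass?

6/4

F# is the fifth of B minor, so the chord is in second inversion.
A triad in second inversion is figured 6/4, conventionally abbreviated 6/4.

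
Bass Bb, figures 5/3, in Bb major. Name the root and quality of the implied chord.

Bb major

The figures 5/3 indicate a triad in root position.
In root position the bass is the root, so the root is Bb.
The chord tones are Bb, D, F, giving Bb major.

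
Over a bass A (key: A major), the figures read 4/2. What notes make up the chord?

A, B, D, F#

The written figures 4/2 are shorthand for 6/4/2: the 6 is implied.
A second above A in this key is B.
A fourth above A in this key is D.
A sixth above A in this key is F#.
Together with the bass A, this spells B minor seventh in third inversion.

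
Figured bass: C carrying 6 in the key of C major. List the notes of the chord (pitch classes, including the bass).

The written figures 6 are shorthand for 6/3: the 3 is implied.
A third above C in this key is E.
A sixth above C in this key is A.
Together with the bass C, this spells A minor in first inversion.

C, E, A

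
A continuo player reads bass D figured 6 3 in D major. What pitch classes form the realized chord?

A third above D in this key is F#.
A sixth above D in this key is B.
Together with the bass D, this spells B minor in first inversion.

D, F#, B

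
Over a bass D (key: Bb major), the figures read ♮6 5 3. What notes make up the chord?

A third above D in this key is F.
A fifth above D in this key is A.
A sixth above D in this key is Bb, made natural (B) by the ♮ figure.
Together with the bass D, this spells B half-diminished seventh in first inversion.

D, F, A, B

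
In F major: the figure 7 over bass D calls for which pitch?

Counting 6 letter steps above D lands on C; in F major, that letter is C.

C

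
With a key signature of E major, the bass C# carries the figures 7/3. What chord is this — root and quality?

C# minor seventh

The figures 7/3 indicate a seventh chord in root position.
In root position the bass is the root, so the root is C#.
The chord tones are C#, E, G#, B, giving C# minor seventh.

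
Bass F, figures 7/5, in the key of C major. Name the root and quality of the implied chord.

The figures 7/5 indicate a seventh chord in root position.
In root position the bass is the root, so the root is F.
The chord tones are F, A, C, E, giving F major seventh.

F major seventh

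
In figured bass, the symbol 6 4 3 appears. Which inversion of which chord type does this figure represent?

Intervals of 6/4/3 above the bass form a seventh chord; the bass is the fifth, so this is second inversion.

seventh chord, second inversion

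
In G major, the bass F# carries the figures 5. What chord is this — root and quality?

F# diminished

The figures 5 indicate a triad in root position.
In root position the bass is the root, so the root is F#.
The chord tones are F#, A, C, giving F# diminished.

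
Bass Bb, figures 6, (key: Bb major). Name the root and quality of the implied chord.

The figures 6 indicate a triad in first inversion.
In first inversion the root lies a sixth above the bass: a sixth above Bb in Bb major is G.
The chord tones are Bb, D, G, giving G minor.

G minor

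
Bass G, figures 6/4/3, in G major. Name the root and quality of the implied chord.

C major seventh

The figures 6/4/3 indicate a seventh chord in second inversion.
In second inversion the root lies a fourth above the bass: a fourth above G in G major is C.
The chord tones are G, B, C, E, giving C major seventh.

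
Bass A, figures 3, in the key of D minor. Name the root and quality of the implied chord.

The figures 3 indicate a triad in root position.
In root position the bass is the root, so the root is A.
The chord tones are A, C, E, giving A minor.

A minor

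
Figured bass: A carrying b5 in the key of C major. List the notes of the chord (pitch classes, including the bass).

The written figures b5 are shorthand for 5/3: the 3 is implied.
A third above A in this key is C.
A fifth above A in this key is E, lowered to Eb by the flat.
Together with the bass A, this spells A diminished in root position.

A, C, Eb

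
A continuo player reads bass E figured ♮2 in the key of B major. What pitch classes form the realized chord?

E, F, A#, C#

The written figures ♮2 are shorthand for 6/4/2: the 6/4 are implied.
A second above E in this key is F#, made natural (F) by the ♮ figure.
A fourth above E in this key is A#.
A sixth above E in this key is C#.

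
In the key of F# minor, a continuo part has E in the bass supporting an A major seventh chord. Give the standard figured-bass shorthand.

4/3

E is the fifth of A major seventh, so the chord is in second inversion.
A seventh chord in second inversion is figured 6/4/3, conventionally abbreviated 4/3.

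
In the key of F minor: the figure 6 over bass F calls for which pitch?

Db

Counting 5 letter steps above F lands on D; in F minor, that letter is Db.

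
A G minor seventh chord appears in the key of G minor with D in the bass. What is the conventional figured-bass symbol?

D is the fifth of G minor seventh, so the chord is in second inversion.
A seventh chord in second inversion is figured 6/4/3, conventionally abbreviated 4/3.

4/3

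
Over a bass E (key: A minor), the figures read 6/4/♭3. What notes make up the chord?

E, Gb, A, C

A third above E in this key is G, lowered to Gb by the flat.
A fourth above E in this key is A.
A sixth above E in this key is C.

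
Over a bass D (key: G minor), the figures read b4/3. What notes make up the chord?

D, F, Gb, Bb

The written figures b4/3 are shorthand for 6/4/3: the 6 is implied.
A third above D in this key is F.
A fourth above D in this key is G, lowered to Gb by the flat.
A sixth above D in this key is Bb.
Together with the bass D, this spells Gb augmented major seventh in second inversion.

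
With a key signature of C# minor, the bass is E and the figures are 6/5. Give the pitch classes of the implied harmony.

E, G#, B, C#

The written figures 6/5 are shorthand for 6/5/3: the 3 is implied.
A third above E in this key is G#.
A fifth above E in this key is B.
A sixth above E in this key is C#.
Together with the bass E, this spells C# minor seventh in first inversion.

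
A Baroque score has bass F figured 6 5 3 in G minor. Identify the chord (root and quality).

The figures 6 5 3 indicate a seventh chord in first inversion.
In first inversion the root lies a sixth above the bass: a sixth above F in G minor is D.
The chord tones are F, A, C, D, giving D minor seventh.

D minor seventh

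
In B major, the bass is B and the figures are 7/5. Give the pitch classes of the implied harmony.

The written figures 7/5 are shorthand for 7/5/3: the 3 is implied.
A third above B in this key is D#.
A fifth above B in this key is F#.
A seventh above B in this key is A#.
Together with the bass B, this spells B major seventh in root position.

B, D#, F#, A#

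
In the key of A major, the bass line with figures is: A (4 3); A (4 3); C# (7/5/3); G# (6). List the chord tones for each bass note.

A (6/4/3): A, C#, D, F#.
A (6/4/3): A, C#, D, F#.
C# (7/5/3): C#, E, G#, B.
G# (6/3): G#, B, E.

A, C#, D, F# | A, C#, D, F# | C#, E, G#, B | G#, B, E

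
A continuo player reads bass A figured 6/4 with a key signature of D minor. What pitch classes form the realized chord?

A, D, F

A fourth above A in this key is D.
A sixth above A in this key is F.
Together with the bass A, this spells D minor in second inversion.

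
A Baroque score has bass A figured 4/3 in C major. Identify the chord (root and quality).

The figures 4/3 indicate a seventh chord in second inversion.
In second inversion the root lies a fourth above the bass: a fourth above A in C major is D.
The chord tones are A, C, D, F, giving D minor seventh.

D minor seventh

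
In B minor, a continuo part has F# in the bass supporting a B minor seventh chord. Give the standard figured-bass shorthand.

4/3

F# is the fifth of B minor seventh, so the chord is in second inversion.
A seventh chord in second inversion is figured 6/4/3, conventionally abbreviated 4/3.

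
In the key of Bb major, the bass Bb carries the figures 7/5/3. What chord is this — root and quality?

The figures 7/5/3 indicate a seventh chord in root position.
In root position the bass is the root, so the root is Bb.
The chord tones are Bb, D, F, A, giving Bb major seventh.

Bb major seventh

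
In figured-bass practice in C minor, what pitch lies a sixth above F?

Counting 5 letter steps above F lands on D; in C minor, that letter is D.

D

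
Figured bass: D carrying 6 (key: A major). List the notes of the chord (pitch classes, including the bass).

D, F#, B

The written figures 6 are shorthand for 6/3: the 3 is implied.
A third above D in this key is F#.
A sixth above D in this key is B.
Together with the bass D, this spells B minor in first inversion.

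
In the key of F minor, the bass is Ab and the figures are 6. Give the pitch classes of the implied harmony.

The written figures 6 are shorthand for 6/3: the 3 is implied.
A third above Ab in this key is C.
A sixth above Ab in this key is F.
Together with the bass Ab, this spells F minor in first inversion.

Ab, C, F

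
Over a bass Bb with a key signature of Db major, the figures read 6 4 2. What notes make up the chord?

Bb, C, Eb, Gb

A second above Bb in this key is C.
A fourth above Bb in this key is Eb.
A sixth above Bb in this key is Gb.
Together with the bass Bb, this spells C half-diminished seventh in third inversion.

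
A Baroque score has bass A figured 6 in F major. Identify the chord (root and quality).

F major

The figures 6 indicate a triad in first inversion.
In first inversion the root lies a sixth above the bass: a sixth above A in F major is F.
The chord tones are A, C, F, giving F major.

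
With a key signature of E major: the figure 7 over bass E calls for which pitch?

D#

Counting 6 letter steps above E lands on D; in E major, that letter is D#.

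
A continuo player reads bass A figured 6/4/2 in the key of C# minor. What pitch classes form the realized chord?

A, B, D#, F#

A second above A in this key is B.
A fourth above A in this key is D#.
A sixth above A in this key is F#.
Together with the bass A, this spells B dominant seventh in third inversion.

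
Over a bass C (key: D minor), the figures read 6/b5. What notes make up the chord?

The written figures 6/b5 are shorthand for 6/5/3: the 3 is implied.
A third above C in this key is E.
A fifth above C in this key is G, lowered to Gb by the flat.
A sixth above C in this key is A.

C, E, Gb, A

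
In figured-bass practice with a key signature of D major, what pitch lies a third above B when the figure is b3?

Db

Counting 2 letter steps above B lands on D; in D major, that letter is D.
The b3 figure lowers it a semitone, giving Db.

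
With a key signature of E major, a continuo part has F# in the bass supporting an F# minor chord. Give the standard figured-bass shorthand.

F# is the root of F# minor, so the chord is in root position.
A triad in root position is figured 5/3, conventionally abbreviated (no figures — root-position triad).

no figures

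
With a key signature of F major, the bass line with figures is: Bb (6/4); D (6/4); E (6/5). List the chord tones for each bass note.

Bb, E, G | D, G, Bb | E, G, Bb, C

Bb (6/4): Bb, E, G.
D (6/4): D, G, Bb.
E (6/5/3): E, G, Bb, C.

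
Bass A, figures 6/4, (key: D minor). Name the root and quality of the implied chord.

The figures 6/4 indicate a triad in second inversion.
In second inversion the root lies a fourth above the bass: a fourth above A in D minor is D.
The chord tones are A, D, F, giving D minor.

D minor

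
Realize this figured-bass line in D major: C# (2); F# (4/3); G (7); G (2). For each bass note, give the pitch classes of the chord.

C#, D, F#, A | F#, A, B, D | G, B, D, F# | G, A, C#, E

C# (6/4/2): C#, D, F#, A.
F# (6/4/3): F#, A, B, D.
G (7/5/3): G, B, D, F#.
G (6/4/2): G, A, C#, E.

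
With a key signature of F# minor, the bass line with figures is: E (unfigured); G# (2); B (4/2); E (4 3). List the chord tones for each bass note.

E, G#, B | G#, A, C#, E | B, C#, E, G# | E, G#, A, C#

E (5/3): E, G#, B.
G# (6/4/2): G#, A, C#, E.
B (6/4/2): B, C#, E, G#.
E (6/4/3): E, G#, A, C#.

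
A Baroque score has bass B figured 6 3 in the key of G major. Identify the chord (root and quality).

G major

The figures 6 3 indicate a triad in first inversion.
In first inversion the root lies a sixth above the bass: a sixth above B in G major is G.
The chord tones are B, D, G, giving G major.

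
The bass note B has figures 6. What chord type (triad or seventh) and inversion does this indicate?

triad, first inversion

6 is shorthand for 6/3.
Intervals of 6/3 above the bass form a triad; the bass is the third, so this is first inversion.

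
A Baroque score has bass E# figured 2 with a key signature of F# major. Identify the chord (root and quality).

The figures 2 indicate a seventh chord in third inversion.
In third inversion the root lies a second above the bass: a second above E# in F# major is F#.
The chord tones are E#, F#, A#, C#, giving F# major seventh.

F# major seventh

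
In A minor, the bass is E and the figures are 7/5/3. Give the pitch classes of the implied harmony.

A third above E in this key is G.
A fifth above E in this key is B.
A seventh above E in this key is D.
Together with the bass E, this spells E minor seventh in root position.

E, G, B, D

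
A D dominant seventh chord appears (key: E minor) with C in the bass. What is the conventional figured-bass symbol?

C is the seventh of D dominant seventh, so the chord is in third inversion.
A seventh chord in third inversion is figured 6/4/2, conventionally abbreviated 4/2.

4/2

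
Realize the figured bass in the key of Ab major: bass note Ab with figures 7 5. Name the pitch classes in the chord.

The written figures 7 5 are shorthand for 7/5/3: the 3 is implied.
A third above Ab in this key is C.
A fifth above Ab in this key is Eb.
A seventh above Ab in this key is G.
Together with the bass Ab, this spells Ab major seventh in root position.

Ab, C, Eb, G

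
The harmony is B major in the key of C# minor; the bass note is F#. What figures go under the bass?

F# is the fifth of B major, so the chord is in second inversion.
A triad in second inversion is figured 6/4, conventionally abbreviated 6/4.

6/4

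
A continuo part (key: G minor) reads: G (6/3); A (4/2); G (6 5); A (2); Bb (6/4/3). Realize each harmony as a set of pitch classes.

G (6/3): G, Bb, Eb.
A (6/4/2): A, Bb, D, F.
G (6/5/3): G, Bb, D, Eb.
A (6/4/2): A, Bb, D, F.
Bb (6/4/3): Bb, D, Eb, G.

G, Bb, Eb | A, Bb, D, F | G, Bb, D, Eb | A, Bb, D, F | Bb, D, Eb, G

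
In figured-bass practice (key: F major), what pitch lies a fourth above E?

A

Counting 3 letter steps above E lands on A; in F major, that letter is A.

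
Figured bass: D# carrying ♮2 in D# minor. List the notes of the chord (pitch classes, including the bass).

D#, E, G#, B

The written figures ♮2 are shorthand for 6/4/2: the 6/4 are implied.
A second above D# in this key is E#, made natural (E) by the ♮ figure.
A fourth above D# in this key is G#.
A sixth above D# in this key is B.
Together with the bass D#, this spells E major seventh in third inversion.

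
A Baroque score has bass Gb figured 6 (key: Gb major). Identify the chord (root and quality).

Eb minor

The figures 6 indicate a triad in first inversion.
In first inversion the root lies a sixth above the bass: a sixth above Gb in Gb major is Eb.
The chord tones are Gb, Bb, Eb, giving Eb minor.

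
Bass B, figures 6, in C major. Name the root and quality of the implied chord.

G major

The figures 6 indicate a triad in first inversion.
In first inversion the root lies a sixth above the bass: a sixth above B in C major is G.
The chord tones are B, D, G, giving G major.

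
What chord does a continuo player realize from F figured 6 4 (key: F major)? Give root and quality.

The figures 6 4 indicate a triad in second inversion.
In second inversion the root lies a fourth above the bass: a fourth above F in F major is Bb.
The chord tones are F, Bb, D, giving Bb major.

Bb major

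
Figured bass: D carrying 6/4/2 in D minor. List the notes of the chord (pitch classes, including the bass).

A second above D in this key is E.
A fourth above D in this key is G.
A sixth above D in this key is Bb.
Together with the bass D, this spells E half-diminished seventh in third inversion.

D, E, G, Bb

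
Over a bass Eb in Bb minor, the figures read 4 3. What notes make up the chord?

The written figures 4 3 are shorthand for 6/4/3: the 6 is implied.
A third above Eb in this key is Gb.
A fourth above Eb in this key is Ab.
A sixth above Eb in this key is C.
Together with the bass Eb, this spells Ab dominant seventh in second inversion.

Eb, Gb, Ab, C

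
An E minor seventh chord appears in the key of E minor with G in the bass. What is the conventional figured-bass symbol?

G is the third of E minor seventh, so the chord is in first inversion.
A seventh chord in first inversion is figured 6/5/3, conventionally abbreviated 6/5.

6/5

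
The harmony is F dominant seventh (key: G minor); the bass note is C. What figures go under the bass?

C is the fifth of F dominant seventh, so the chord is in second inversion.
A seventh chord in second inversion is figured 6/4/3, conventionally abbreviated 4/3.

4/3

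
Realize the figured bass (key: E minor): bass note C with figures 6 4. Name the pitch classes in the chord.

A fourth above C in this key is F#.
A sixth above C in this key is A.
Together with the bass C, this spells F# diminished in second inversion.

C, F#, A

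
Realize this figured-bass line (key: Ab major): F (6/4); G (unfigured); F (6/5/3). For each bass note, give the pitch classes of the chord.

F, Bb, Db | G, Bb, Db | F, Ab, C, Db

F (6/4): F, Bb, Db.
G (5/3): G, Bb, Db.
F (6/5/3): F, Ab, C, Db.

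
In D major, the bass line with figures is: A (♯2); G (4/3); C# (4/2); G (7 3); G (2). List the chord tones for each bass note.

A, B#, D, F# | G, B, C#, E | C#, D, F#, A | G, B, D, F# | G, A, C#, E

A (6/4/#2): A, B#, D, F#.
G (6/4/3): G, B, C#, E.
C# (6/4/2): C#, D, F#, A.
G (7/5/3): G, B, D, F#.
G (6/4/2): G, A, C#, E.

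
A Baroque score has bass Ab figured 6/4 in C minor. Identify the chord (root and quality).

D diminished

The figures 6/4 indicate a triad in second inversion.
In second inversion the root lies a fourth above the bass: a fourth above Ab in C minor is D.
The chord tones are Ab, D, F, giving D diminished.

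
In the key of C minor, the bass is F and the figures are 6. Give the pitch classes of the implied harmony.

The written figures 6 are shorthand for 6/3: the 3 is implied.
A third above F in this key is Ab.
A sixth above F in this key is D.
Together with the bass F, this spells D diminished in first inversion.

F, Ab, D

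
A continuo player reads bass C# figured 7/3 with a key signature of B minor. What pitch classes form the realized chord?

The written figures 7/3 are shorthand for 7/5/3: the 5 is implied.
A third above C# in this key is E.
A fifth above C# in this key is G.
A seventh above C# in this key is B.
Together with the bass C#, this spells C# half-diminished seventh in root position.

C#, E, G, B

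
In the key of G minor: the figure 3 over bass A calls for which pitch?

Counting 2 letter steps above A lands on C; in G minor, that letter is C.

C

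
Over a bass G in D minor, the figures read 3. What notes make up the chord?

The written figures 3 are shorthand for 5/3: the 5 is implied.
A third above G in this key is Bb.
A fifth above G in this key is D.
Together with the bass G, this spells G minor in root position.

G, Bb, D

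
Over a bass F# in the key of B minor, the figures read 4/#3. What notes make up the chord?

The written figures 4/#3 are shorthand for 6/4/3: the 6 is implied.
A third above F# in this key is A, raised to A# by the sharp.
A fourth above F# in this key is B.
A sixth above F# in this key is D.
Together with the bass F#, this spells B minor-major seventh in second inversion.

F#, A#, B, D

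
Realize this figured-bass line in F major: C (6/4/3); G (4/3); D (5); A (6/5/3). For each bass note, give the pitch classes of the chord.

C, E, F, A | G, Bb, C, E | D, F, A | A, C, E, F

C (6/4/3): C, E, F, A.
G (6/4/3): G, Bb, C, E.
D (5/3): D, F, A.
A (6/5/3): A, C, E, F.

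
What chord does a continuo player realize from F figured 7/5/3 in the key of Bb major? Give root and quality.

The figures 7/5/3 indicate a seventh chord in root position.
In root position the bass is the root, so the root is F.
The chord tones are F, A, C, Eb, giving F dominant seventh.

F dominant seventh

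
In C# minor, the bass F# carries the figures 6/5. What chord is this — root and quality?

D# half-diminished seventh

The figures 6/5 indicate a seventh chord in first inversion.
In first inversion the root lies a sixth above the bass: a sixth above F# in C# minor is D#.
The chord tones are F#, A, C#, D#, giving D# half-diminished seventh.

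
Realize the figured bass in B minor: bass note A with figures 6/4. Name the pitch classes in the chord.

A fourth above A in this key is D.
A sixth above A in this key is F#.
Together with the bass A, this spells D major in second inversion.

A, D, F#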